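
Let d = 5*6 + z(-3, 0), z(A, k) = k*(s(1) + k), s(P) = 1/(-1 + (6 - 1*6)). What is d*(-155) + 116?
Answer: -4534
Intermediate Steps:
s(P) = -1 (s(P) = 1/(-1 + (6 - 6)) = 1/(-1 + 0) = 1/(-1) = -1)
z(A, k) = k*(-1 + k)
d = 30 (d = 5*6 + 0*(-1 + 0) = 30 + 0*(-1) = 30 + 0 = 30)
d*(-155) + 116 = 30*(-155) + 116 = -4650 + 116 = -4534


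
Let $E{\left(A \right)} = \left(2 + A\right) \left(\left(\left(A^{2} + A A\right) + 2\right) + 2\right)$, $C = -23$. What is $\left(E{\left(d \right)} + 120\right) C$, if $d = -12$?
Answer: $64400$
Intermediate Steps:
$E{\left(A \right)} = \left(2 + A\right) \left(4 + 2 A^{2}\right)$ ($E{\left(A \right)} = \left(2 + A\right) \left(\left(\left(A^{2} + A^{2}\right) + 2\right) + 2\right) = \left(2 + A\right) \left(\left(2 A^{2} + 2\right) + 2\right) = \left(2 + A\right) \left(\left(2 + 2 A^{2}\right) + 2\right) = \left(2 + A\right) \left(4 + 2 A^{2}\right)$)
$\left(E{\left(d \right)} + 120\right) C = \left(\left(8 + 2 \left(-12\right)^{3} + 4 \left(-12\right) + 4 \left(-12\right)^{2}\right) + 120\right) \left(-23\right) = \left(\left(8 + 2 \left(-1728\right) - 48 + 4 \cdot 144\right) + 120\right) \left(-23\right) = \left(\left(8 - 3456 - 48 + 576\right) + 120\right) \left(-23\right) = \left(-2920 + 120\right) \left(-23\right) = \left(-2800\right) \left(-23\right) = 64400$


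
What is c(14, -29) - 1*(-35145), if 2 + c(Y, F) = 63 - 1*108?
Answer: 35098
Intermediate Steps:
c(Y, F) = -47 (c(Y, F) = -2 + (63 - 1*108) = -2 + (63 - 108) = -2 - 45 = -47)
c(14, -29) - 1*(-35145) = -47 - 1*(-35145) = -47 + 35145 = 35098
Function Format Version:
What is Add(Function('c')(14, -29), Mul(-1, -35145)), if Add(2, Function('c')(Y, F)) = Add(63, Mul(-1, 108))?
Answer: 35098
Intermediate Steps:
Function('c')(Y, F) = -47 (Function('c')(Y, F) = Add(-2, Add(63, Mul(-1, 108))) = Add(-2, Add(63, -108)) = Add(-2, -45) = -47)
Add(Function('c')(14, -29), Mul(-1, -35145)) = Add(-47, Mul(-1, -35145)) = Add(-47, 35145) = 35098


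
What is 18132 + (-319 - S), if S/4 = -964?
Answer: 21669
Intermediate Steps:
S = -3856 (S = 4*(-964) = -3856)
18132 + (-319 - S) = 18132 + (-319 - 1*(-3856)) = 18132 + (-319 + 3856) = 18132 + 3537 = 21669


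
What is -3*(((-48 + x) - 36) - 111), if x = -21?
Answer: 648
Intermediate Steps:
-3*(((-48 + x) - 36) - 111) = -3*(((-48 - 21) - 36) - 111) = -3*((-69 - 36) - 111) = -3*(-105 - 111) = -3*(-216) = 648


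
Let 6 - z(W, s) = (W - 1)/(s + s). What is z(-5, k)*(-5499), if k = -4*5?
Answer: -643383/20 ≈ -32169.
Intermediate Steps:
k = -20
z(W, s) = 6 - (-1 + W)/(2*s) (z(W, s) = 6 - (W - 1)/(s + s) = 6 - (-1 + W)/(2*s))
z(-5, k)*(-5499) = ((1/2)*(1 - 1*(-5) + 12*(-20))/(-20))*(-5499) = ((1/2)*(-1/20)*(1 + 5 - 240))*(-5499) = ((1/2)*(-1/20)*(-234))*(-5499) = (117/20)*(-5499) = -643383/20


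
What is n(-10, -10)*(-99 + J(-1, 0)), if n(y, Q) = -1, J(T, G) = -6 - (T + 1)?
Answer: 105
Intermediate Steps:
J(T, G) = -7 - T (J(T, G) = -6 - (1 + T) = -6 + (-1 - T) = -7 - T)
n(-10, -10)*(-99 + J(-1, 0)) = -(-99 + (-7 - 1*(-1))) = -(-99 + (-7 + 1)) = -(-99 - 6) = -1*(-105) = 105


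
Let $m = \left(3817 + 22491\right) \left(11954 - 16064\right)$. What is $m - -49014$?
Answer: $-108076866$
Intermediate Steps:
$m = -108125880$ ($m = 26308 \left(-4110\right) = -108125880$)
$m - -49014 = -108125880 - -49014 = -108125880 + 49014 = -108076866$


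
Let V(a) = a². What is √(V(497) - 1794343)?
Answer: 3*I*√171926 ≈ 1243.9*I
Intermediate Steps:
√(V(497) - 1794343) = √(497² - 1794343) = √(247009 - 1794343) = √(-1547334) = 3*I*√171926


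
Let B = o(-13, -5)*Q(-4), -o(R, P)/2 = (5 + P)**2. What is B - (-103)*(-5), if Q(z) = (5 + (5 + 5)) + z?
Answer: -515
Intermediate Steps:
Q(z) = 15 + z (Q(z) = (5 + 10) + z = 15 + z)
o(R, P) = -2*(5 + P)**2
B = 0 (B = (-2*(5 - 5)**2)*(15 - 4) = -2*0**2*11 = -2*0*11 = 0*11 = 0)
B - (-103)*(-5) = 0 - (-103)*(-5) = 0 - 1*515 = 0 - 515 = -515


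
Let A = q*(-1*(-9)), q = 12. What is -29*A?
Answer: -3132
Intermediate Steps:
A = 108 (A = 12*(-1*(-9)) = 12*9 = 108)
-29*A = -29*108 = -3132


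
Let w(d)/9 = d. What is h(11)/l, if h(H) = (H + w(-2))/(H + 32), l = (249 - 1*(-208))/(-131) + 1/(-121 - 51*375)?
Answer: 1375500/29476631 ≈ 0.046664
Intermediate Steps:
w(d) = 9*d
l = -29476631/8449500 (l = (249 + 208)*(-1/131) + (1/375)/(-172) = 457*(-1/131) - 1/172*1/375 = -457/131 - 1/64500 = -29476631/8449500 ≈ -3.4886)
h(H) = (-18 + H)/(32 + H) (h(H) = (H + 9*(-2))/(H + 32) = (H - 18)/(32 + H) = (-18 + H)/(32 + H))
h(11)/l = ((-18 + 11)/(32 + 11))/(-29476631/8449500) = (-7/43)*(-8449500/29476631) = ((1/43)*(-7))*(-8449500/29476631) = -7/43*(-8449500/29476631) = 1375500/29476631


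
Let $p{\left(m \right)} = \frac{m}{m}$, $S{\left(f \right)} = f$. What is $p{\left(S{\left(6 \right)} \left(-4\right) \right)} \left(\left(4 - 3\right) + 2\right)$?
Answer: $3$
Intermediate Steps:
$p{\left(m \right)} = 1$
$p{\left(S{\left(6 \right)} \left(-4\right) \right)} \left(\left(4 - 3\right) + 2\right) = 1 \left(\left(4 - 3\right) + 2\right) = 1 \left(1 + 2\right) = 1 \cdot 3 = 3$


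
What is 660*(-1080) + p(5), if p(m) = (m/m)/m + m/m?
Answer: -3563994/5 ≈ -7.1280e+5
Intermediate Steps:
p(m) = 1 + 1/m (p(m) = 1/m + 1 = 1 + 1/m)
660*(-1080) + p(5) = 660*(-1080) + (1 + 5)/5 = -712800 + (⅕)*6 = -712800 + 6/5 = -3563994/5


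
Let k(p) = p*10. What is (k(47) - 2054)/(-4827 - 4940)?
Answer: 1584/9767 ≈ 0.16218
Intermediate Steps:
k(p) = 10*p
(k(47) - 2054)/(-4827 - 4940) = (10*47 - 2054)/(-4827 - 4940) = (470 - 2054)/(-9767) = -1584*(-1/9767) = 1584/9767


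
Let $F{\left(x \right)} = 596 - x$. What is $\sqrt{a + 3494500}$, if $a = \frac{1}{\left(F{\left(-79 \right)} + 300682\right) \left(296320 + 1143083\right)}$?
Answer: $\frac{\sqrt{13418882171387817583248084579}}{61967738553} \approx 1869.4$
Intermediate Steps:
$a = \frac{1}{433774169871}$ ($a = \frac{1}{\left(\left(596 - -79\right) + 300682\right) \left(296320 + 1143083\right)} = \frac{1}{\left(\left(596 + 79\right) + 300682\right) 1439403} = \frac{1}{\left(675 + 300682\right) 1439403} = \frac{1}{301357 \cdot 1439403} = \frac{1}{433774169871} \approx 2.3053 \cdot 10^{-12}$)
$\sqrt{a + 3494500} = \sqrt{\frac{1}{433774169871} + 3494500} = \sqrt{\frac{1515823836614209501}{433774169871}} = \frac{\sqrt{13418882171387817583248084579}}{61967738553}$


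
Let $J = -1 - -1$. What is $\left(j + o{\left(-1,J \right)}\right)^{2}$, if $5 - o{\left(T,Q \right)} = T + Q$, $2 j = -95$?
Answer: $\frac{6889}{4} \approx 1722.3$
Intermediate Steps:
$J = 0$ ($J = -1 + 1 = 0$)
$j = - \frac{95}{2}$ ($j = \frac{1}{2} \left(-95\right) = - \frac{95}{2} \approx -47.5$)
$o{\left(T,Q \right)} = 5 - Q - T$ ($o{\left(T,Q \right)} = 5 - \left(T + Q\right) = 5 - \left(Q + T\right) = 5 - Q - T$)
$\left(j + o{\left(-1,J \right)}\right)^{2} = \left(- \frac{95}{2} - -6\right)^{2} = \left(- \frac{95}{2} + \left(5 + 0 + 1\right)\right)^{2} = \left(- \frac{95}{2} + 6\right)^{2} = \left(- \frac{83}{2}\right)^{2} = \frac{6889}{4}$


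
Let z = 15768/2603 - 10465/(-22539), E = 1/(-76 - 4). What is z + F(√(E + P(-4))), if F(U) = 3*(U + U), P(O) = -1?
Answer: 382635347/58669017 + 27*I*√5/10 ≈ 6.5219 + 6.0374*I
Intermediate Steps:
E = -1/80 (E = 1/(-80) = -1/80 ≈ -0.012500)
z = 382635347/58669017 (z = 15768*(1/2603) - 10465*(-1/22539) = 15768/2603 + 10465/22539 = 382635347/58669017 ≈ 6.5219)
F(U) = 6*U (F(U) = 3*(2*U) = 6*U)
z + F(√(E + P(-4))) = 382635347/58669017 + 6*√(-1/80 - 1) = 382635347/58669017 + 6*√(-81/80) = 382635347/58669017 + 6*(9*I*√5/20) = 382635347/58669017 + 27*I*√5/10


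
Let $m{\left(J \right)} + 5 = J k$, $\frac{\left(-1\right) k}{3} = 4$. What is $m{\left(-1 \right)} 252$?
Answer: $1764$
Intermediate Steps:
$k = -12$ ($k = \left(-3\right) 4 = -12$)
$m{\left(J \right)} = -5 - 12 J$ ($m{\left(J \right)} = -5 + J \left(-12\right) = -5 - 12 J$)
$m{\left(-1 \right)} 252 = \left(-5 - -12\right) 252 = \left(-5 + 12\right) 252 = 7 \cdot 252 = 1764$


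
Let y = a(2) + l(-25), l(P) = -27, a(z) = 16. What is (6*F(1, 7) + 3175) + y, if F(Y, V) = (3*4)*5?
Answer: 3524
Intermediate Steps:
F(Y, V) = 60 (F(Y, V) = 12*5 = 60)
y = -11 (y = 16 - 27 = -11)
(6*F(1, 7) + 3175) + y = (6*60 + 3175) - 11 = (360 + 3175) - 11 = 3535 - 11 = 3524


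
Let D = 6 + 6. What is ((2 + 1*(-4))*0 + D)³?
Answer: 1728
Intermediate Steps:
D = 12
((2 + 1*(-4))*0 + D)³ = ((2 + 1*(-4))*0 + 12)³ = ((2 - 4)*0 + 12)³ = (-2*0 + 12)³ = (0 + 12)³ = 12³ = 1728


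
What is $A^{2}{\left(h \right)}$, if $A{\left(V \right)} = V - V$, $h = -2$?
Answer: $0$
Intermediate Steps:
$A{\left(V \right)} = 0$
$A^{2}{\left(h \right)} = 0^{2} = 0$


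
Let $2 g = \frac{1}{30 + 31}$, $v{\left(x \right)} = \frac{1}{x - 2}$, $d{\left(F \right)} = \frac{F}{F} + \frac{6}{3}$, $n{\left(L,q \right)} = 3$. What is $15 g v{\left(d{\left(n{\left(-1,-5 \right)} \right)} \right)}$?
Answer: $\frac{15}{122} \approx 0.12295$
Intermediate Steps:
$d{\left(F \right)} = 3$ ($d{\left(F \right)} = 1 + 6 \cdot \frac{1}{3} = 1 + 2 = 3$)
$v{\left(x \right)} = \frac{1}{-2 + x}$
$g = \frac{1}{122}$ ($g = \frac{1}{2 \left(30 + 31\right)} = \frac{1}{2 \cdot 61} = \frac{1}{2} \cdot \frac{1}{61} = \frac{1}{122} \approx 0.0081967$)
$15 g v{\left(d{\left(n{\left(-1,-5 \right)} \right)} \right)} = \frac{15 \cdot \frac{1}{122}}{-2 + 3} = \frac{15}{122 \cdot 1} = \frac{15}{122} \cdot 1 = \frac{15}{122}$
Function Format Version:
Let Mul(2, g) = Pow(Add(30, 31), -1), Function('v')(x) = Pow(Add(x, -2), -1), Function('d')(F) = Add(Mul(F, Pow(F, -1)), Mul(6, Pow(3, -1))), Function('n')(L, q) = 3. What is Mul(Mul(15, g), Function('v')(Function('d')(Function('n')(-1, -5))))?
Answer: Rational(15, 122) ≈ 0.12295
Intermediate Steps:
Function('d')(F) = 3 (Function('d')(F) = Add(1, Mul(6, Rational(1, 3))) = Add(1, 2) = 3)
Function('v')(x) = Pow(Add(-2, x), -1)
g = Rational(1, 122) (g = Mul(Rational(1, 2), Pow(Add(30, 31), -1)) = Mul(Rational(1, 2), Pow(61, -1)) = Mul(Rational(1, 2), Rational(1, 61)) = Rational(1, 122) ≈ 0.0081967)
Mul(Mul(15, g), Function('v')(Function('d')(Function('n')(-1, -5)))) = Mul(Mul(15, Rational(1, 122)), Pow(Add(-2, 3), -1)) = Mul(Rational(15, 122), Pow(1, -1)) = Mul(Rational(15, 122), 1) = Rational(15, 122)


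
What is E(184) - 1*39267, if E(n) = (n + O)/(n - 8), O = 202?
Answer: -3455303/88 ≈ -39265.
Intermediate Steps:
E(n) = (202 + n)/(-8 + n) (E(n) = (n + 202)/(n - 8) = (202 + n)/(-8 + n))
E(184) - 1*39267 = (202 + 184)/(-8 + 184) - 1*39267 = 386/176 - 39267 = (1/176)*386 - 39267 = 193/88 - 39267 = -3455303/88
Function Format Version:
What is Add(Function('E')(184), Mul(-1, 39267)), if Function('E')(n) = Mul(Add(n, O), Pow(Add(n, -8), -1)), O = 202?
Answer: Rational(-3455303, 88) ≈ -39265.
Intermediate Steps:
Function('E')(n) = Mul(Pow(Add(-8, n), -1), Add(202, n)) (Function('E')(n) = Mul(Add(n, 202), Pow(Add(n, -8), -1)) = Mul(Add(202, n), Pow(Add(-8, n), -1)) = Mul(Pow(Add(-8, n), -1), Add(202, n)))
Add(Function('E')(184), Mul(-1, 39267)) = Add(Mul(Pow(Add(-8, 184), -1), Add(202, 184)), Mul(-1, 39267)) = Add(Mul(Pow(176, -1), 386), -39267) = Add(Mul(Rational(1, 176), 386), -39267) = Add(Rational(193, 88), -39267) = Rational(-3455303, 88)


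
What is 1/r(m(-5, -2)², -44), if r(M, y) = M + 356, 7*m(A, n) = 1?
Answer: 49/17445 ≈ 0.0028088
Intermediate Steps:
m(A, n) = ⅐ (m(A, n) = (⅐)*1 = ⅐)
r(M, y) = 356 + M
1/r(m(-5, -2)², -44) = 1/(356 + (⅐)²) = 1/(356 + 1/49) = 1/(17445/49) = 49/17445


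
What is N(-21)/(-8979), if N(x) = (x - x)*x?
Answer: 0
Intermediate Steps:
N(x) = 0 (N(x) = 0*x = 0)
N(-21)/(-8979) = 0/(-8979) = 0*(-1/8979) = 0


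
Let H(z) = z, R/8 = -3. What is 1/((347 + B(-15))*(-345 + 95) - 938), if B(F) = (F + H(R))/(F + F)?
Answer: -1/88013 ≈ -1.1362e-5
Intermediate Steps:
R = -24 (R = 8*(-3) = -24)
B(F) = (-24 + F)/(2*F) (B(F) = (F - 24)/(F + F) = (-24 + F)/((2*F)) = (-24 + F)*(1/(2*F)) = (-24 + F)/(2*F))
1/((347 + B(-15))*(-345 + 95) - 938) = 1/((347 + (½)*(-24 - 15)/(-15))*(-345 + 95) - 938) = 1/((347 + (½)*(-1/15)*(-39))*(-250) - 938) = 1/((347 + 13/10)*(-250) - 938) = 1/((3483/10)*(-250) - 938) = 1/(-87075 - 938) = 1/(-88013) = -1/88013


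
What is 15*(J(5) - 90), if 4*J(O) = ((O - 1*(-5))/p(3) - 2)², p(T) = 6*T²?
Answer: -1300195/972 ≈ -1337.6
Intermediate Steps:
J(O) = (-103/54 + O/54)²/4 (J(O) = ((O - 1*(-5))/((6*3²)) - 2)²/4 = ((O + 5)/((6*9)) - 2)²/4 = ((5 + O)/54 - 2)²/4 = ((5 + O)*(1/54) - 2)²/4 = ((5/54 + O/54) - 2)²/4 = (-103/54 + O/54)²/4)
15*(J(5) - 90) = 15*((-103 + 5)²/11664 - 90) = 15*((1/11664)*(-98)² - 90) = 15*((1/11664)*9604 - 90) = 15*(2401/2916 - 90) = 15*(-260039/2916) = -1300195/972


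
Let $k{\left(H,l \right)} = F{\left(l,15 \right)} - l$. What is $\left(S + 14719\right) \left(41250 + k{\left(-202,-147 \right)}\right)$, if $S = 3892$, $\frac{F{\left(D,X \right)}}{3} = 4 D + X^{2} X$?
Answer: $926046138$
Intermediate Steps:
$F{\left(D,X \right)} = 3 X^{3} + 12 D$ ($F{\left(D,X \right)} = 3 \left(4 D + X^{2} X\right) = 3 \left(4 D + X^{3}\right) = 3 \left(X^{3} + 4 D\right) = 3 X^{3} + 12 D$)
$k{\left(H,l \right)} = 10125 + 11 l$ ($k{\left(H,l \right)} = \left(3 \cdot 15^{3} + 12 l\right) - l = \left(3 \cdot 3375 + 12 l\right) - l = \left(10125 + 12 l\right) - l = 10125 + 11 l$)
$\left(S + 14719\right) \left(41250 + k{\left(-202,-147 \right)}\right) = \left(3892 + 14719\right) \left(41250 + \left(10125 + 11 \left(-147\right)\right)\right) = 18611 \left(41250 + \left(10125 - 1617\right)\right) = 18611 \left(41250 + 8508\right) = 18611 \cdot 49758 = 926046138$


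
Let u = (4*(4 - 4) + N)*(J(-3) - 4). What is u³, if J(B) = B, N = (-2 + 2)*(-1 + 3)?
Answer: 0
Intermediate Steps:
N = 0 (N = 0*2 = 0)
u = 0 (u = (4*(4 - 4) + 0)*(-3 - 4) = (4*0 + 0)*(-7) = (0 + 0)*(-7) = 0*(-7) = 0)
u³ = 0³ = 0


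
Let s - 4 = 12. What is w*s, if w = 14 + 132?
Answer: 2336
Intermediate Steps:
s = 16 (s = 4 + 12 = 16)
w = 146
w*s = 146*16 = 2336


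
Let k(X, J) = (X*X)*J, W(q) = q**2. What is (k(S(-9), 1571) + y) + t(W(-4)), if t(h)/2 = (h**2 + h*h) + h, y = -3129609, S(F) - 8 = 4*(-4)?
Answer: -3028009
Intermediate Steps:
S(F) = -8 (S(F) = 8 + 4*(-4) = 8 - 16 = -8)
k(X, J) = J*X**2 (k(X, J) = X**2*J = J*X**2)
t(h) = 2*h + 4*h**2 (t(h) = 2*((h**2 + h*h) + h) = 2*((h**2 + h**2) + h) = 2*(2*h**2 + h) = 2*(h + 2*h**2) = 2*h + 4*h**2)
(k(S(-9), 1571) + y) + t(W(-4)) = (1571*(-8)**2 - 3129609) + 2*(-4)**2*(1 + 2*(-4)**2) = (1571*64 - 3129609) + 2*16*(1 + 2*16) = (100544 - 3129609) + 2*16*(1 + 32) = -3029065 + 2*16*33 = -3029065 + 1056 = -3028009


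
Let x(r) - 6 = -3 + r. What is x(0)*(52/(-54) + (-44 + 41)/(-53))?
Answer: -1297/477 ≈ -2.7191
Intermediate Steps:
x(r) = 3 + r (x(r) = 6 + (-3 + r) = 3 + r)
x(0)*(52/(-54) + (-44 + 41)/(-53)) = (3 + 0)*(52/(-54) + (-44 + 41)/(-53)) = 3*(52*(-1/54) - 3*(-1/53)) = 3*(-26/27 + 3/53) = 3*(-1297/1431) = -1297/477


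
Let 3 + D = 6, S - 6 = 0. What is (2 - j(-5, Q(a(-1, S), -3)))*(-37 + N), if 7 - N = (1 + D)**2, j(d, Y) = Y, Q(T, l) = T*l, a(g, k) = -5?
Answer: 598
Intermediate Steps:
S = 6 (S = 6 + 0 = 6)
D = 3 (D = -3 + 6 = 3)
N = -9 (N = 7 - (1 + 3)**2 = 7 - 1*4**2 = 7 - 1*16 = 7 - 16 = -9)
(2 - j(-5, Q(a(-1, S), -3)))*(-37 + N) = (2 - (-5)*(-3))*(-37 - 9) = (2 - 1*15)*(-46) = (2 - 15)*(-46) = -13*(-46) = 598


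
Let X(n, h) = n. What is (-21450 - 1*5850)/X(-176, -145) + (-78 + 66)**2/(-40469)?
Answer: 25108599/161876 ≈ 155.11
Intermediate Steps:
(-21450 - 1*5850)/X(-176, -145) + (-78 + 66)**2/(-40469) = (-21450 - 1*5850)/(-176) + (-78 + 66)**2/(-40469) = (-21450 - 5850)*(-1/176) + (-12)**2*(-1/40469) = -27300*(-1/176) + 144*(-1/40469) = 6825/44 - 144/40469 = 25108599/161876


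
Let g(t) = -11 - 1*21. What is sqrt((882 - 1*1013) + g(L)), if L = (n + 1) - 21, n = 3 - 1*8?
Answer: I*sqrt(163) ≈ 12.767*I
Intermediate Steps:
n = -5 (n = 3 - 8 = -5)
L = -25 (L = (-5 + 1) - 21 = -4 - 21 = -25)
g(t) = -32 (g(t) = -11 - 21 = -32)
sqrt((882 - 1*1013) + g(L)) = sqrt((882 - 1*1013) - 32) = sqrt((882 - 1013) - 32) = sqrt(-131 - 32) = sqrt(-163) = I*sqrt(163)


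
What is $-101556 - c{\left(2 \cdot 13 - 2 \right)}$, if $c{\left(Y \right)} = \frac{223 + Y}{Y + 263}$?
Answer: $- \frac{29146819}{287} \approx -1.0156 \cdot 10^{5}$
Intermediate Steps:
$c{\left(Y \right)} = \frac{223 + Y}{263 + Y}$
$-101556 - c{\left(2 \cdot 13 - 2 \right)} = -101556 - \frac{223 + \left(2 \cdot 13 - 2\right)}{263 + \left(2 \cdot 13 - 2\right)} = -101556 - \frac{223 + \left(26 - 2\right)}{263 + \left(26 - 2\right)} = -101556 - \frac{223 + 24}{263 + 24} = -101556 - \frac{1}{287} \cdot 247 = -101556 - \frac{247}{287} = - \frac{29146819}{287}$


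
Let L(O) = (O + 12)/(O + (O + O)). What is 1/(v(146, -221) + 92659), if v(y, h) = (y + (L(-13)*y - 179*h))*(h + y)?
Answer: -13/37511458 ≈ -3.4656e-7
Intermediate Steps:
L(O) = (12 + O)/(3*O) (L(O) = (12 + O)/(O + 2*O) = (12 + O)/((3*O)) = (12 + O)*(1/(3*O)) = (12 + O)/(3*O))
v(y, h) = (h + y)*(-179*h + 40*y/39) (v(y, h) = (y + (((1/3)*(12 - 13)/(-13))*y - 179*h))*(h + y) = (y + (((1/3)*(-1/13)*(-1))*y - 179*h))*(h + y) = (y + (y/39 - 179*h))*(h + y) = (y + (-179*h + y/39))*(h + y) = (-179*h + 40*y/39)*(h + y) = (h + y)*(-179*h + 40*y/39))
1/(v(146, -221) + 92659) = 1/((-179*(-221)**2 + (40/39)*146**2 - 6941/39*(-221)*146) + 92659) = 1/((-179*48841 + (40/39)*21316 + 17227562/3) + 92659) = 1/((-8742539 + 852640/39 + 17227562/3) + 92659) = 1/(-38716025/13 + 92659) = 1/(-37511458/13) = -13/37511458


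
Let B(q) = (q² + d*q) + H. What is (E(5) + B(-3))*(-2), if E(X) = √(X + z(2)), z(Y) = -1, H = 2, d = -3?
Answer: -44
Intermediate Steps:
E(X) = √(-1 + X) (E(X) = √(X - 1) = √(-1 + X))
B(q) = 2 + q² - 3*q (B(q) = (q² - 3*q) + 2 = 2 + q² - 3*q)
(E(5) + B(-3))*(-2) = (√(-1 + 5) + (2 + (-3)² - 3*(-3)))*(-2) = (√4 + (2 + 9 + 9))*(-2) = (2 + 20)*(-2) = 22*(-2) = -44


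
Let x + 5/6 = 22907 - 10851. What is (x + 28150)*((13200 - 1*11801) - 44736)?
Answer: -10454227847/6 ≈ -1.7424e+9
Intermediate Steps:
x = 72331/6 (x = -5/6 + (22907 - 10851) = -5/6 + 12056 = 72331/6 ≈ 12055.)
(x + 28150)*((13200 - 1*11801) - 44736) = (72331/6 + 28150)*((13200 - 1*11801) - 44736) = 241231*((13200 - 11801) - 44736)/6 = 241231*(1399 - 44736)/6 = (241231/6)*(-43337) = -10454227847/6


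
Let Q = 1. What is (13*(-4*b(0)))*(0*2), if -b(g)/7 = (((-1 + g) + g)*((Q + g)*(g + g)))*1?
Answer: 0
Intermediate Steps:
b(g) = -14*g*(1 + g)*(-1 + 2*g) (b(g) = -7*((-1 + g) + g)*((1 + g)*(g + g)) = -7*(-1 + 2*g)*((1 + g)*(2*g)) = -7*(-1 + 2*g)*(2*g*(1 + g)) = -7*2*g*(1 + g)*(-1 + 2*g) = -14*g*(1 + g)*(-1 + 2*g))
(13*(-4*b(0)))*(0*2) = (13*(-56*0*(1 - 1*0 - 2*0²)))*(0*2) = (13*(-56*0*(1 + 0 - 2*0)))*0 = (13*(-56*0*(1 + 0 + 0)))*0 = (13*(-56*0))*0 = (13*(-4*0))*0 = (13*0)*0 = 0*0 = 0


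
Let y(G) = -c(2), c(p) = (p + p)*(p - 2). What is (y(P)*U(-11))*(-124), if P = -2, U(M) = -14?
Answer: 0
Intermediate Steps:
c(p) = 2*p*(-2 + p) (c(p) = (2*p)*(-2 + p) = 2*p*(-2 + p))
y(G) = 0 (y(G) = -2*2*(-2 + 2) = -2*2*0 = -1*0 = 0)
(y(P)*U(-11))*(-124) = (0*(-14))*(-124) = 0*(-124) = 0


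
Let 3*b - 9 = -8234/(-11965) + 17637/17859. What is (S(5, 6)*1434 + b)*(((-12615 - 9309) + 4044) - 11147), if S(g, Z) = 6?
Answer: -53389023828959114/213682935 ≈ -2.4985e+8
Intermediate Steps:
b = 760408042/213682935 (b = 3 + (-8234/(-11965) + 17637/17859)/3 = 3 + (-8234*(-1/11965) + 17637*(1/17859))/3 = 3 + (8234/11965 + 5879/5953)/3 = 3 + (⅓)*(119359237/71227645) = 3 + 119359237/213682935 = 760408042/213682935 ≈ 3.5586)
(S(5, 6)*1434 + b)*(((-12615 - 9309) + 4044) - 11147) = (6*1434 + 760408042/213682935)*(((-12615 - 9309) + 4044) - 11147) = (8604 + 760408042/213682935)*((-21924 + 4044) - 11147) = 1839288380782*(-17880 - 11147)/213682935 = (1839288380782/213682935)*(-29027) = -53389023828959114/213682935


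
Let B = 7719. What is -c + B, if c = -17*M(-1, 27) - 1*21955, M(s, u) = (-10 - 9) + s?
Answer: 29334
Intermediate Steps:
M(s, u) = -19 + s
c = -21615 (c = -17*(-19 - 1) - 1*21955 = -17*(-20) - 21955 = 340 - 21955 = -21615)
-c + B = -1*(-21615) + 7719 = 21615 + 7719 = 29334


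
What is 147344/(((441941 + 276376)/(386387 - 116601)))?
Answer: 39751348384/718317 ≈ 55340.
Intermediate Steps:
147344/(((441941 + 276376)/(386387 - 116601))) = 147344/((718317/269786)) = 147344/((718317*(1/269786))) = 147344/(718317/269786) = 147344*(269786/718317) = 39751348384/718317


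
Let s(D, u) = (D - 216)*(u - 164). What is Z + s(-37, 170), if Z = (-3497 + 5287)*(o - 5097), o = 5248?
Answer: 268772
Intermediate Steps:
s(D, u) = (-216 + D)*(-164 + u)
Z = 270290 (Z = (-3497 + 5287)*(5248 - 5097) = 1790*151 = 270290)
Z + s(-37, 170) = 270290 + (35424 - 216*170 - 164*(-37) - 37*170) = 270290 + (35424 - 36720 + 6068 - 6290) = 270290 - 1518 = 268772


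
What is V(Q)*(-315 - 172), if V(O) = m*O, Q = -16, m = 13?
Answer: 101296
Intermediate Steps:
V(O) = 13*O
V(Q)*(-315 - 172) = (13*(-16))*(-315 - 172) = -208*(-487) = 101296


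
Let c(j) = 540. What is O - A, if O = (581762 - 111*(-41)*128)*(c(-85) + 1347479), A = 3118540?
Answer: 1569481922970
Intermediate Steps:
O = 1569485041510 (O = (581762 - 111*(-41)*128)*(540 + 1347479) = (581762 + 4551*128)*1348019 = (581762 + 582528)*1348019 = 1164290*1348019 = 1569485041510)
O - A = 1569485041510 - 1*3118540 = 1569485041510 - 3118540 = 1569481922970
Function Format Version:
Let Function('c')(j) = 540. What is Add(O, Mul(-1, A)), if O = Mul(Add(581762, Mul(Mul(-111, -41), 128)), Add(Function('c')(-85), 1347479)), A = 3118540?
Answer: 1569481922970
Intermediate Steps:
O = 1569485041510 (O = Mul(Add(581762, Mul(Mul(-111, -41), 128)), Add(540, 1347479)) = Mul(Add(581762, Mul(4551, 128)), 1348019) = Mul(Add(581762, 582528), 1348019) = Mul(1164290, 1348019) = 1569485041510)
Add(O, Mul(-1, A)) = Add(1569485041510, Mul(-1, 3118540)) = Add(1569485041510, -3118540) = 1569481922970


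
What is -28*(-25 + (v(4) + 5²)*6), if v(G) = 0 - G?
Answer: -2828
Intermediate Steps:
v(G) = -G
-28*(-25 + (v(4) + 5²)*6) = -28*(-25 + (-1*4 + 5²)*6) = -28*(-25 + (-4 + 25)*6) = -28*(-25 + 21*6) = -28*(-25 + 126) = -28*101 = -2828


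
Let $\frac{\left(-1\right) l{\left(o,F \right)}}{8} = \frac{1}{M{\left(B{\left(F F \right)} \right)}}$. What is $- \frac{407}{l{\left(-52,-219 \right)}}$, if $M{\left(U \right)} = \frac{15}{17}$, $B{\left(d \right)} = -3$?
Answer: $\frac{6105}{136} \approx 44.89$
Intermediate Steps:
$M{\left(U \right)} = \frac{15}{17}$ ($M{\left(U \right)} = 15 \cdot \frac{1}{17} = \frac{15}{17}$)
$l{\left(o,F \right)} = - \frac{136}{15}$ ($l{\left(o,F \right)} = - \frac{8}{\frac{15}{17}} = \left(-8\right) \frac{17}{15} = - \frac{136}{15}$)
$- \frac{407}{l{\left(-52,-219 \right)}} = - \frac{407}{- \frac{136}{15}} = \left(-407\right) \left(- \frac{15}{136}\right) = \frac{6105}{136}$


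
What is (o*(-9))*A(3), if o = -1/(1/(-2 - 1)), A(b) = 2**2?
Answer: -108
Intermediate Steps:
A(b) = 4
o = 3 (o = -1/(1/(-3)) = -1/(-1/3) = -1*(-3) = 3)
(o*(-9))*A(3) = (3*(-9))*4 = -27*4 = -108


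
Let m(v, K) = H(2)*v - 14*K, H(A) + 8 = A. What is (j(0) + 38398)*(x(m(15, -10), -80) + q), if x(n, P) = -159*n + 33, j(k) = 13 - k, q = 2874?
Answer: -193706673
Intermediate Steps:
H(A) = -8 + A
m(v, K) = -14*K - 6*v (m(v, K) = (-8 + 2)*v - 14*K = -6*v - 14*K = -14*K - 6*v)
x(n, P) = 33 - 159*n
(j(0) + 38398)*(x(m(15, -10), -80) + q) = ((13 - 1*0) + 38398)*((33 - 159*(-14*(-10) - 6*15)) + 2874) = ((13 + 0) + 38398)*((33 - 159*(140 - 90)) + 2874) = (13 + 38398)*((33 - 159*50) + 2874) = 38411*((33 - 7950) + 2874) = 38411*(-7917 + 2874) = 38411*(-5043) = -193706673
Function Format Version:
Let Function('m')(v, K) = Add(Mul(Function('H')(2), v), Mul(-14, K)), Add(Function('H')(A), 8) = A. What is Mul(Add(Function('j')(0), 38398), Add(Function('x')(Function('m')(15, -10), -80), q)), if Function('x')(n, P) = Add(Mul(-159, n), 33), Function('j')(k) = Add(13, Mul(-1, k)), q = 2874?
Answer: -193706673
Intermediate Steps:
Function('H')(A) = Add(-8, A)
Function('m')(v, K) = Add(Mul(-14, K), Mul(-6, v)) (Function('m')(v, K) = Add(Mul(Add(-8, 2), v), Mul(-14, K)) = Add(Mul(-6, v), Mul(-14, K)) = Add(Mul(-14, K), Mul(-6, v)))
Function('x')(n, P) = Add(33, Mul(-159, n))
Mul(Add(Function('j')(0), 38398), Add(Function('x')(Function('m')(15, -10), -80), q)) = Mul(Add(Add(13, Mul(-1, 0)), 38398), Add(Add(33, Mul(-159, Add(Mul(-14, -10), Mul(-6, 15)))), 2874)) = Mul(Add(Add(13, 0), 38398), Add(Add(33, Mul(-159, Add(140, -90))), 2874)) = Mul(Add(13, 38398), Add(Add(33, Mul(-159, 50)), 2874)) = Mul(38411, Add(Add(33, -7950), 2874)) = Mul(38411, Add(-7917, 2874)) = Mul(38411, -5043) = -193706673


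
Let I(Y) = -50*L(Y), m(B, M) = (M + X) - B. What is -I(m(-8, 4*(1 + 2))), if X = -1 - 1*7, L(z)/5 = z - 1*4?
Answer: 2000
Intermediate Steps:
L(z) = -20 + 5*z (L(z) = 5*(z - 1*4) = 5*(z - 4) = 5*(-4 + z) = -20 + 5*z)
X = -8 (X = -1 - 7 = -8)
m(B, M) = -8 + M - B (m(B, M) = (M - 8) - B = (-8 + M) - B = -8 + M - B)
I(Y) = 1000 - 250*Y (I(Y) = -50*(-20 + 5*Y) = 1000 - 250*Y)
-I(m(-8, 4*(1 + 2))) = -(1000 - 250*(-8 + 4*(1 + 2) - 1*(-8))) = -(1000 - 250*(-8 + 4*3 + 8)) = -(1000 - 250*(-8 + 12 + 8)) = -(1000 - 250*12) = -(1000 - 3000) = -1*(-2000) = 2000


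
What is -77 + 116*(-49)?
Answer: -5761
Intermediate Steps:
-77 + 116*(-49) = -77 - 5684 = -5761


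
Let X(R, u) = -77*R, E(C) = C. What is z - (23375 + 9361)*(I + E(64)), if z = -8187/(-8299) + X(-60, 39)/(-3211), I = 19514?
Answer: -17078904365018235/26648089 ≈ -6.4091e+8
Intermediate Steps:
z = -12052923/26648089 (z = -8187/(-8299) - 77*(-60)/(-3211) = -8187*(-1/8299) + 4620*(-1/3211) = 8187/8299 - 4620/3211 = -12052923/26648089 ≈ -0.45230)
z - (23375 + 9361)*(I + E(64)) = -12052923/26648089 - (23375 + 9361)*(19514 + 64) = -12052923/26648089 - 32736*19578 = -12052923/26648089 - 1*640905408 = -12052923/26648089 - 640905408 = -17078904365018235/26648089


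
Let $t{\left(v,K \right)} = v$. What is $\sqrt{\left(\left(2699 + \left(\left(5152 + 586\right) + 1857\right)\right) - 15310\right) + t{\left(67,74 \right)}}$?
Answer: $7 i \sqrt{101} \approx 70.349 i$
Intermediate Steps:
$\sqrt{\left(\left(2699 + \left(\left(5152 + 586\right) + 1857\right)\right) - 15310\right) + t{\left(67,74 \right)}} = \sqrt{\left(\left(2699 + \left(\left(5152 + 586\right) + 1857\right)\right) - 15310\right) + 67} = \sqrt{\left(\left(2699 + \left(5738 + 1857\right)\right) - 15310\right) + 67} = \sqrt{\left(\left(2699 + 7595\right) - 15310\right) + 67} = \sqrt{\left(10294 - 15310\right) + 67} = \sqrt{-5016 + 67} = \sqrt{-4949} = 7 i \sqrt{101}$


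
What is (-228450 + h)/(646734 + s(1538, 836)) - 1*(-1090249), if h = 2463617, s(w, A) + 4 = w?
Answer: 706775773899/648268 ≈ 1.0903e+6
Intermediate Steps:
s(w, A) = -4 + w
(-228450 + h)/(646734 + s(1538, 836)) - 1*(-1090249) = (-228450 + 2463617)/(646734 + (-4 + 1538)) - 1*(-1090249) = 2235167/(646734 + 1534) + 1090249 = 2235167/648268 + 1090249 = 706775773899/648268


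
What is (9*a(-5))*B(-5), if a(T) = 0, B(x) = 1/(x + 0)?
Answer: 0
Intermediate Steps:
B(x) = 1/x
(9*a(-5))*B(-5) = (9*0)/(-5) = 0*(-1/5) = 0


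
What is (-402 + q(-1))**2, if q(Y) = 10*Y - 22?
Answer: 188356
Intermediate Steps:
q(Y) = -22 + 10*Y
(-402 + q(-1))**2 = (-402 + (-22 + 10*(-1)))**2 = (-402 + (-22 - 10))**2 = (-402 - 32)**2 = (-434)**2 = 188356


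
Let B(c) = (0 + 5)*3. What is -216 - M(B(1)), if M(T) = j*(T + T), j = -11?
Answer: 114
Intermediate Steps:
B(c) = 15 (B(c) = 5*3 = 15)
M(T) = -22*T (M(T) = -11*(T + T) = -22*T)
-216 - M(B(1)) = -216 - (-22)*15 = -216 - 1*(-330) = -216 + 330 = 114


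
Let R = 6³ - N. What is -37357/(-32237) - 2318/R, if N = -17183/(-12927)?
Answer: -862307300789/89459254613 ≈ -9.6391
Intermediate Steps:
N = 17183/12927 (N = -17183*(-1/12927) = 17183/12927 ≈ 1.3292)
R = 2775049/12927 (R = 6³ - 1*17183/12927 = 216 - 17183/12927 = 2775049/12927 ≈ 214.67)
-37357/(-32237) - 2318/R = -37357/(-32237) - 2318/2775049/12927 = -37357*(-1/32237) - 2318*12927/2775049 = 37357/32237 - 29964786/2775049 = -862307300789/89459254613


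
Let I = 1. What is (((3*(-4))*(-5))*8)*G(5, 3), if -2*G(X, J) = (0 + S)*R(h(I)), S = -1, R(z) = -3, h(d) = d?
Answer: -720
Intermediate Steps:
G(X, J) = -3/2 (G(X, J) = -(0 - 1)*(-3)/2 = -(-1)*(-3)/2 = -1/2*3 = -3/2)
(((3*(-4))*(-5))*8)*G(5, 3) = (((3*(-4))*(-5))*8)*(-3/2) = (-12*(-5)*8)*(-3/2) = (60*8)*(-3/2) = 480*(-3/2) = -720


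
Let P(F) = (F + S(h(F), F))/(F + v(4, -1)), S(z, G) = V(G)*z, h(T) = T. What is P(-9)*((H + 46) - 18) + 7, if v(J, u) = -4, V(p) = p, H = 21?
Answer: -3437/13 ≈ -264.38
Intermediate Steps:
S(z, G) = G*z
P(F) = (F + F**2)/(-4 + F) (P(F) = (F + F*F)/(F - 4) = (F + F**2)/(-4 + F))
P(-9)*((H + 46) - 18) + 7 = (-9*(1 - 9)/(-4 - 9))*((21 + 46) - 18) + 7 = (-9*(-8)/(-13))*(67 - 18) + 7 = -9*(-1/13)*(-8)*49 + 7 = -72/13*49 + 7 = -3528/13 + 7 = -3437/13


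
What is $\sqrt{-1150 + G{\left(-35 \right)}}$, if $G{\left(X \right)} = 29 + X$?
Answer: $34 i \approx 34.0 i$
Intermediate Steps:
$\sqrt{-1150 + G{\left(-35 \right)}} = \sqrt{-1150 + \left(29 - 35\right)} = \sqrt{-1150 - 6} = \sqrt{-1156} = 34 i$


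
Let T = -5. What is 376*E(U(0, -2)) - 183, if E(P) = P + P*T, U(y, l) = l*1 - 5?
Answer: 10345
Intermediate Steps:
U(y, l) = -5 + l (U(y, l) = l - 5 = -5 + l)
E(P) = -4*P (E(P) = P + P*(-5) = P - 5*P = -4*P)
376*E(U(0, -2)) - 183 = 376*(-4*(-5 - 2)) - 183 = 376*(-4*(-7)) - 183 = 376*28 - 183 = 10528 - 183 = 10345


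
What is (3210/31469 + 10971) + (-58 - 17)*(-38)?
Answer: 434936259/31469 ≈ 13821.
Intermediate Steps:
(3210/31469 + 10971) + (-58 - 17)*(-38) = (3210*(1/31469) + 10971) - 75*(-38) = (3210/31469 + 10971) + 2850 = 345249609/31469 + 2850 = 434936259/31469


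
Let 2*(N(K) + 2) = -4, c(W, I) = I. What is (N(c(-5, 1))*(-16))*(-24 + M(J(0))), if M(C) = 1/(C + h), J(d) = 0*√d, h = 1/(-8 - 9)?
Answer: -2624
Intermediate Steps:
h = -1/17 (h = 1/(-17) = -1/17 ≈ -0.058824)
N(K) = -4 (N(K) = -2 + (½)*(-4) = -2 - 2 = -4)
J(d) = 0
M(C) = 1/(-1/17 + C) (M(C) = 1/(C - 1/17) = 1/(-1/17 + C))
(N(c(-5, 1))*(-16))*(-24 + M(J(0))) = (-4*(-16))*(-24 + 17/(-1 + 17*0)) = 64*(-24 + 17/(-1 + 0)) = 64*(-24 + 17/(-1)) = 64*(-24 + 17*(-1)) = 64*(-24 - 17) = 64*(-41) = -2624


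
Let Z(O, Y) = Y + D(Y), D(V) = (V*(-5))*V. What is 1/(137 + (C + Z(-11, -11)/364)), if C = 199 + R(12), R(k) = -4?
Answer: 13/4294 ≈ 0.0030275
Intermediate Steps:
D(V) = -5*V² (D(V) = (-5*V)*V = -5*V²)
Z(O, Y) = Y - 5*Y²
C = 195 (C = 199 - 4 = 195)
1/(137 + (C + Z(-11, -11)/364)) = 1/(137 + (195 - 11*(1 - 5*(-11))/364)) = 1/(137 + (195 - 11*(1 + 55)*(1/364))) = 1/(137 + (195 - 11*56*(1/364))) = 1/(137 + (195 - 616*1/364)) = 1/(137 + (195 - 22/13)) = 1/(137 + 2513/13) = 1/(4294/13) = 13/4294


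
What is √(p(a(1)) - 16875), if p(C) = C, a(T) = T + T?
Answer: I*√16873 ≈ 129.9*I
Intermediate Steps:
a(T) = 2*T
√(p(a(1)) - 16875) = √(2*1 - 16875) = √(2 - 16875) = √(-16873) = I*√16873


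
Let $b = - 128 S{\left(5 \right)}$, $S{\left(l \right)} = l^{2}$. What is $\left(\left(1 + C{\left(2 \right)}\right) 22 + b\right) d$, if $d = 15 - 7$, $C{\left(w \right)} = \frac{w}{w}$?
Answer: $-25248$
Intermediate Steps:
$C{\left(w \right)} = 1$
$d = 8$
$b = -3200$ ($b = - 128 \cdot 5^{2} = \left(-128\right) 25 = -3200$)
$\left(\left(1 + C{\left(2 \right)}\right) 22 + b\right) d = \left(\left(1 + 1\right) 22 - 3200\right) 8 = \left(2 \cdot 22 - 3200\right) 8 = \left(44 - 3200\right) 8 = \left(-3156\right) 8 = -25248$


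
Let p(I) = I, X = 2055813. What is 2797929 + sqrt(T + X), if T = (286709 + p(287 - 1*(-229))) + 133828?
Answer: 2797929 + sqrt(2476866) ≈ 2.7995e+6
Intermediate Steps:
T = 421053 (T = (286709 + (287 - 1*(-229))) + 133828 = (286709 + (287 + 229)) + 133828 = (286709 + 516) + 133828 = 287225 + 133828 = 421053)
2797929 + sqrt(T + X) = 2797929 + sqrt(421053 + 2055813) = 2797929 + sqrt(2476866)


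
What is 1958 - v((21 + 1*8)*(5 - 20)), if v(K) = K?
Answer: 2393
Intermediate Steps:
1958 - v((21 + 1*8)*(5 - 20)) = 1958 - (21 + 1*8)*(5 - 20) = 1958 - (21 + 8)*(-15) = 1958 - 29*(-15) = 1958 - 1*(-435) = 1958 + 435 = 2393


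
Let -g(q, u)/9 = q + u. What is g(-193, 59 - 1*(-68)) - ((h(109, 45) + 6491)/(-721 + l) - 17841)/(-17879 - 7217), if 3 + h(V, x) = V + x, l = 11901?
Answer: 83230536291/140286640 ≈ 593.29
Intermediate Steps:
h(V, x) = -3 + V + x (h(V, x) = -3 + (V + x) = -3 + V + x)
g(q, u) = -9*q - 9*u (g(q, u) = -9*(q + u) = -9*q - 9*u)
g(-193, 59 - 1*(-68)) - ((h(109, 45) + 6491)/(-721 + l) - 17841)/(-17879 - 7217) = (-9*(-193) - 9*(59 - 1*(-68))) - (((-3 + 109 + 45) + 6491)/(-721 + 11901) - 17841)/(-17879 - 7217) = (1737 - 9*(59 + 68)) - ((151 + 6491)/11180 - 17841)/(-25096) = (1737 - 9*127) - (6642*(1/11180) - 17841)*(-1)/25096 = (1737 - 1143) - (3321/5590 - 17841)*(-1)/25096 = 594 - (-99727869)*(-1)/(5590*25096) = 594 - 1*99727869/140286640 = 594 - 99727869/140286640 = 83230536291/140286640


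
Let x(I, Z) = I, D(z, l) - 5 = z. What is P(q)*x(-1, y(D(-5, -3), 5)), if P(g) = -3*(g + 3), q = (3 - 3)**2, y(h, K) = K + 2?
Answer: 9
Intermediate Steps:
D(z, l) = 5 + z
y(h, K) = 2 + K
q = 0 (q = 0**2 = 0)
P(g) = -9 - 3*g (P(g) = -3*(3 + g) = -9 - 3*g)
P(q)*x(-1, y(D(-5, -3), 5)) = (-9 - 3*0)*(-1) = (-9 + 0)*(-1) = -9*(-1) = 9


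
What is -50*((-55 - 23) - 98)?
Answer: 8800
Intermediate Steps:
-50*((-55 - 23) - 98) = -50*(-78 - 98) = -50*(-176) = 8800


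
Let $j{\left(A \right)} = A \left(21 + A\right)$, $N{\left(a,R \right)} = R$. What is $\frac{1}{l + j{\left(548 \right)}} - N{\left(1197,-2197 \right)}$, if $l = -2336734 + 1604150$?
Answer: $\frac{924436083}{420772} \approx 2197.0$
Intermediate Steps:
$l = -732584$
$\frac{1}{l + j{\left(548 \right)}} - N{\left(1197,-2197 \right)} = \frac{1}{-732584 + 548 \left(21 + 548\right)} - -2197 = \frac{1}{-732584 + 548 \cdot 569} + 2197 = \frac{1}{-732584 + 311812} + 2197 = \frac{1}{-420772} + 2197 = - \frac{1}{420772} + 2197 = \frac{924436083}{420772}$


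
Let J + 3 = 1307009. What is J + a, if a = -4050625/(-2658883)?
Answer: 3475180084923/2658883 ≈ 1.3070e+6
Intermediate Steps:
J = 1307006 (J = -3 + 1307009 = 1307006)
a = 4050625/2658883 (a = -4050625*(-1/2658883) = 4050625/2658883 ≈ 1.5234)
J + a = 1307006 + 4050625/2658883 = 3475180084923/2658883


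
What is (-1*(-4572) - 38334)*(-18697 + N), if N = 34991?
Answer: -550118028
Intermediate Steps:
(-1*(-4572) - 38334)*(-18697 + N) = (-1*(-4572) - 38334)*(-18697 + 34991) = (4572 - 38334)*16294 = -33762*16294 = -550118028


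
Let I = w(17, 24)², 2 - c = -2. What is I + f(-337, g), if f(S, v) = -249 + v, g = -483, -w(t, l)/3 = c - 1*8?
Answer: -588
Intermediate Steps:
c = 4 (c = 2 - 1*(-2) = 2 + 2 = 4)
w(t, l) = 12 (w(t, l) = -3*(4 - 1*8) = -3*(4 - 8) = -3*(-4) = 12)
I = 144 (I = 12² = 144)
I + f(-337, g) = 144 + (-249 - 483) = 144 - 732 = -588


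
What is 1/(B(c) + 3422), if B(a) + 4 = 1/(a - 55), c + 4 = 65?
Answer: 6/20509 ≈ 0.00029255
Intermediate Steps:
c = 61 (c = -4 + 65 = 61)
B(a) = -4 + 1/(-55 + a) (B(a) = -4 + 1/(a - 55) = -4 + 1/(-55 + a))
1/(B(c) + 3422) = 1/((221 - 4*61)/(-55 + 61) + 3422) = 1/((221 - 244)/6 + 3422) = 1/((⅙)*(-23) + 3422) = 1/(-23/6 + 3422) = 1/(20509/6) = 6/20509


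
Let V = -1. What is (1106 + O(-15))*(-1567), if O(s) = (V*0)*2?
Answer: -1733102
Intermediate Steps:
O(s) = 0 (O(s) = -1*0*2 = 0*2 = 0)
(1106 + O(-15))*(-1567) = (1106 + 0)*(-1567) = 1106*(-1567) = -1733102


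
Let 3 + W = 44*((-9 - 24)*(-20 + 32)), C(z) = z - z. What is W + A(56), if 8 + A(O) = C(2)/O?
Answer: -17435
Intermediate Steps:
C(z) = 0
A(O) = -8 (A(O) = -8 + 0/O = -8 + 0 = -8)
W = -17427 (W = -3 + 44*((-9 - 24)*(-20 + 32)) = -3 + 44*(-33*12) = -3 + 44*(-396) = -3 - 17424 = -17427)
W + A(56) = -17427 - 8 = -17435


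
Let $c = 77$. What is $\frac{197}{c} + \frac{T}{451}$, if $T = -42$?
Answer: $\frac{7783}{3157} \approx 2.4653$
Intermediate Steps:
$\frac{197}{c} + \frac{T}{451} = \frac{197}{77} - \frac{42}{451} = \frac{7783}{3157}$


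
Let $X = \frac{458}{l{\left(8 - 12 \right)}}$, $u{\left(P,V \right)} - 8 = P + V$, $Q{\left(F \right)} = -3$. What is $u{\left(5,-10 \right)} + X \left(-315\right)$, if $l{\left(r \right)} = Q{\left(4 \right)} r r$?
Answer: $\frac{24069}{8} \approx 3008.6$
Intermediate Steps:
$l{\left(r \right)} = - 3 r^{2}$ ($l{\left(r \right)} = - 3 r r = - 3 r^{2}$)
$u{\left(P,V \right)} = 8 + P + V$ ($u{\left(P,V \right)} = 8 + \left(P + V\right) = 8 + P + V$)
$X = - \frac{229}{24}$ ($X = \frac{458}{\left(-3\right) \left(8 - 12\right)^{2}} = \frac{458}{\left(-3\right) \left(-4\right)^{2}} = \frac{458}{\left(-3\right) 16} = \frac{458}{-48} = 458 \left(- \frac{1}{48}\right) = - \frac{229}{24} \approx -9.5417$)
$u{\left(5,-10 \right)} + X \left(-315\right) = \left(8 + 5 - 10\right) - - \frac{24045}{8} = 3 + \frac{24045}{8} = \frac{24069}{8}$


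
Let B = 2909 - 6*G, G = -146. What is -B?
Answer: -3785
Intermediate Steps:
B = 3785 (B = 2909 - 6*(-146) = 2909 - 1*(-876) = 2909 + 876 = 3785)
-B = -1*3785 = -3785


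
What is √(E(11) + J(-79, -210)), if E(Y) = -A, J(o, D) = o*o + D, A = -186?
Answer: √6217 ≈ 78.848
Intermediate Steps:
J(o, D) = D + o² (J(o, D) = o² + D = D + o²)
E(Y) = 186 (E(Y) = -1*(-186) = 186)
√(E(11) + J(-79, -210)) = √(186 + (-210 + (-79)²)) = √(186 + (-210 + 6241)) = √(186 + 6031) = √6217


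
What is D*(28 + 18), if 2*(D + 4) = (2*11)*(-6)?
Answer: -3220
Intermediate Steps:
D = -70 (D = -4 + ((2*11)*(-6))/2 = -4 + (22*(-6))/2 = -4 + (½)*(-132) = -4 - 66 = -70)
D*(28 + 18) = -70*(28 + 18) = -70*46 = -3220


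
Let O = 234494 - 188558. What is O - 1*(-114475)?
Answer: 160411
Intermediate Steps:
O = 45936
O - 1*(-114475) = 45936 - 1*(-114475) = 45936 + 114475 = 160411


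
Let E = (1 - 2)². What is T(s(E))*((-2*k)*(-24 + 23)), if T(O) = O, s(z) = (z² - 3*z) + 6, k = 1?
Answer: 8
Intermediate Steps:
E = 1 (E = (-1)² = 1)
s(z) = 6 + z² - 3*z
T(s(E))*((-2*k)*(-24 + 23)) = (6 + 1² - 3*1)*((-2*1)*(-24 + 23)) = (6 + 1 - 3)*(-2*(-1)) = 4*2 = 8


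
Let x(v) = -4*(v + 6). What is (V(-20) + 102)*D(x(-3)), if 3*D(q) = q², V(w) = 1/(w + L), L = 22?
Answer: 4920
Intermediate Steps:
x(v) = -24 - 4*v (x(v) = -4*(6 + v) = -24 - 4*v)
V(w) = 1/(22 + w) (V(w) = 1/(w + 22) = 1/(22 + w))
D(q) = q²/3
(V(-20) + 102)*D(x(-3)) = (1/(22 - 20) + 102)*((-24 - 4*(-3))²/3) = (1/2 + 102)*((-24 + 12)²/3) = (½ + 102)*((⅓)*(-12)²) = 205*((⅓)*144)/2 = (205/2)*48 = 4920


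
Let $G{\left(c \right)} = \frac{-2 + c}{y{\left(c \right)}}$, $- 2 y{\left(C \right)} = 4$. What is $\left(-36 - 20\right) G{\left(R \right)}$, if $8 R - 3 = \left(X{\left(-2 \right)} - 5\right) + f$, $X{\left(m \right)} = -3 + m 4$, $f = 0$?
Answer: $- \frac{203}{2} \approx -101.5$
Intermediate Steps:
$y{\left(C \right)} = -2$ ($y{\left(C \right)} = \left(- \frac{1}{2}\right) 4 = -2$)
$X{\left(m \right)} = -3 + 4 m$
$R = - \frac{13}{8}$ ($R = \frac{3}{8} + \frac{\left(\left(-3 + 4 \left(-2\right)\right) - 5\right) + 0}{8} = \frac{3}{8} + \frac{\left(\left(-3 - 8\right) - 5\right) + 0}{8} = \frac{3}{8} + \frac{\left(-11 - 5\right) + 0}{8} = \frac{3}{8} + \frac{-16 + 0}{8} = \frac{3}{8} + \frac{1}{8} \left(-16\right) = \frac{3}{8} - 2 = - \frac{13}{8} \approx -1.625$)
$G{\left(c \right)} = 1 - \frac{c}{2}$ ($G{\left(c \right)} = \frac{-2 + c}{-2} = \left(-2 + c\right) \left(- \frac{1}{2}\right) = 1 - \frac{c}{2}$)
$\left(-36 - 20\right) G{\left(R \right)} = \left(-36 - 20\right) \left(1 - - \frac{13}{16}\right) = - 56 \left(1 + \frac{13}{16}\right) = \left(-56\right) \frac{29}{16} = - \frac{203}{2}$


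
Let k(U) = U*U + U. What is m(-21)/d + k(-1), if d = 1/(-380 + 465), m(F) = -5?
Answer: -425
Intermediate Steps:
k(U) = U + U**2 (k(U) = U**2 + U = U + U**2)
d = 1/85 ≈ 0.011765
m(-21)/d + k(-1) = -5/1/85 - (1 - 1) = -5*85 - 1*0 = -425 + 0 = -425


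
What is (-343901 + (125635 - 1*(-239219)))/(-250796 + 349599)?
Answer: 20953/98803 ≈ 0.21207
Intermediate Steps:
(-343901 + (125635 - 1*(-239219)))/(-250796 + 349599) = (-343901 + (125635 + 239219))/98803 = (-343901 + 364854)*(1/98803) = 20953*(1/98803) = 20953/98803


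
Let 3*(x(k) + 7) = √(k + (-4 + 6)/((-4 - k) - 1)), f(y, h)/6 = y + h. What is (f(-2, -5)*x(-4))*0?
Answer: 0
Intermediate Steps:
f(y, h) = 6*h + 6*y (f(y, h) = 6*(y + h) = 6*(h + y) = 6*h + 6*y)
x(k) = -7 + √(k + 2/(-5 - k))/3 (x(k) = -7 + √(k + (-4 + 6)/((-4 - k) - 1))/3 = -7 + √(k + 2/(-5 - k))/3)
(f(-2, -5)*x(-4))*0 = ((6*(-5) + 6*(-2))*(-7 + √((-2 - 4*(5 - 4))/(5 - 4))/3))*0 = ((-30 - 12)*(-7 + √((-2 - 4*1)/1)/3))*0 = -42*(-7 + √(1*(-2 - 4))/3)*0 = -42*(-7 + √(1*(-6))/3)*0 = -42*(-7 + √(-6)/3)*0 = -42*(-7 + (I*√6)/3)*0 = -42*(-7 + I*√6/3)*0 = (294 - 14*I*√6)*0 = 0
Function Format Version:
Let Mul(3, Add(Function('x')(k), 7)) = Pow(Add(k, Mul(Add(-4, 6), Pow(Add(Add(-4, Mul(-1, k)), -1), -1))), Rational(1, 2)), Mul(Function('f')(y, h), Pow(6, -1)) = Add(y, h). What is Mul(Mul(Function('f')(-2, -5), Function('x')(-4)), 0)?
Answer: 0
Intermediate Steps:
Function('f')(y, h) = Add(Mul(6, h), Mul(6, y)) (Function('f')(y, h) = Mul(6, Add(y, h)) = Mul(6, Add(h, y)) = Add(Mul(6, h), Mul(6, y)))
Function('x')(k) = Add(-7, Mul(Rational(1, 3), Pow(Add(k, Mul(2, Pow(Add(-5, Mul(-1, k)), -1))), Rational(1, 2)))) (Function('x')(k) = Add(-7, Mul(Rational(1, 3), Pow(Add(k, Mul(Add(-4, 6), Pow(Add(Add(-4, Mul(-1, k)), -1), -1))), Rational(1, 2)))) = Add(-7, Mul(Rational(1, 3), Pow(Add(k, Mul(2, Pow(Add(-5, Mul(-1, k)), -1))), Rational(1, 2)))))
Mul(Mul(Function('f')(-2, -5), Function('x')(-4)), 0) = Mul(Mul(Add(Mul(6, -5), Mul(6, -2)), Add(-7, Mul(Rational(1, 3), Pow(Mul(Pow(Add(5, -4), -1), Add(-2, Mul(-4, Add(5, -4)))), Rational(1, 2))))), 0) = Mul(Mul(Add(-30, -12), Add(-7, Mul(Rational(1, 3), Pow(Mul(Pow(1, -1), Add(-2, Mul(-4, 1))), Rational(1, 2))))), 0) = Mul(Mul(-42, Add(-7, Mul(Rational(1, 3), Pow(Mul(1, Add(-2, -4)), Rational(1, 2))))), 0) = Mul(Mul(-42, Add(-7, Mul(Rational(1, 3), Pow(Mul(1, -6), Rational(1, 2))))), 0) = Mul(Mul(-42, Add(-7, Mul(Rational(1, 3), Pow(-6, Rational(1, 2))))), 0) = Mul(Mul(-42, Add(-7, Mul(Rational(1, 3), Mul(I, Pow(6, Rational(1, 2)))))), 0) = Mul(Mul(-42, Add(-7, Mul(Rational(1, 3), I, Pow(6, Rational(1, 2))))), 0) = Mul(Add(294, Mul(-14, I, Pow(6, Rational(1, 2)))), 0) = 0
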